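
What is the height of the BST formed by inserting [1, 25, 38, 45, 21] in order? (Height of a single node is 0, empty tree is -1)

Insertion order: [1, 25, 38, 45, 21]
Tree (level-order array): [1, None, 25, 21, 38, None, None, None, 45]
Compute height bottom-up (empty subtree = -1):
  height(21) = 1 + max(-1, -1) = 0
  height(45) = 1 + max(-1, -1) = 0
  height(38) = 1 + max(-1, 0) = 1
  height(25) = 1 + max(0, 1) = 2
  height(1) = 1 + max(-1, 2) = 3
Height = 3


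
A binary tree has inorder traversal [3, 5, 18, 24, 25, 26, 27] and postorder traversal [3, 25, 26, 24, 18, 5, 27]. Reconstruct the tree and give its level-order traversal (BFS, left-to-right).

Inorder:   [3, 5, 18, 24, 25, 26, 27]
Postorder: [3, 25, 26, 24, 18, 5, 27]
Algorithm: postorder visits root last, so walk postorder right-to-left;
each value is the root of the current inorder slice — split it at that
value, recurse on the right subtree first, then the left.
Recursive splits:
  root=27; inorder splits into left=[3, 5, 18, 24, 25, 26], right=[]
  root=5; inorder splits into left=[3], right=[18, 24, 25, 26]
  root=18; inorder splits into left=[], right=[24, 25, 26]
  root=24; inorder splits into left=[], right=[25, 26]
  root=26; inorder splits into left=[25], right=[]
  root=25; inorder splits into left=[], right=[]
  root=3; inorder splits into left=[], right=[]
Reconstructed level-order: [27, 5, 3, 18, 24, 26, 25]


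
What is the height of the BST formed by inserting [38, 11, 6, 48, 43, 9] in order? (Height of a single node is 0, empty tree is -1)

Insertion order: [38, 11, 6, 48, 43, 9]
Tree (level-order array): [38, 11, 48, 6, None, 43, None, None, 9]
Compute height bottom-up (empty subtree = -1):
  height(9) = 1 + max(-1, -1) = 0
  height(6) = 1 + max(-1, 0) = 1
  height(11) = 1 + max(1, -1) = 2
  height(43) = 1 + max(-1, -1) = 0
  height(48) = 1 + max(0, -1) = 1
  height(38) = 1 + max(2, 1) = 3
Height = 3


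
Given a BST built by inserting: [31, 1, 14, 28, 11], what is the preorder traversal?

Tree insertion order: [31, 1, 14, 28, 11]
Tree (level-order array): [31, 1, None, None, 14, 11, 28]
Preorder traversal: [31, 1, 14, 11, 28]


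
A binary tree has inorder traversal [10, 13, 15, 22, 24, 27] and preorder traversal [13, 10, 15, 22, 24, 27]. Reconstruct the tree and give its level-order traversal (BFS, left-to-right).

Inorder:  [10, 13, 15, 22, 24, 27]
Preorder: [13, 10, 15, 22, 24, 27]
Algorithm: preorder visits root first, so consume preorder in order;
for each root, split the current inorder slice at that value into
left-subtree inorder and right-subtree inorder, then recurse.
Recursive splits:
  root=13; inorder splits into left=[10], right=[15, 22, 24, 27]
  root=10; inorder splits into left=[], right=[]
  root=15; inorder splits into left=[], right=[22, 24, 27]
  root=22; inorder splits into left=[], right=[24, 27]
  root=24; inorder splits into left=[], right=[27]
  root=27; inorder splits into left=[], right=[]
Reconstructed level-order: [13, 10, 15, 22, 24, 27]


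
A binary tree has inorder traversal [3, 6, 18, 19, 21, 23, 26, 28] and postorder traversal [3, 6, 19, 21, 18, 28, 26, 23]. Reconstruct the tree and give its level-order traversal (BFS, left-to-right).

Inorder:   [3, 6, 18, 19, 21, 23, 26, 28]
Postorder: [3, 6, 19, 21, 18, 28, 26, 23]
Algorithm: postorder visits root last, so walk postorder right-to-left;
each value is the root of the current inorder slice — split it at that
value, recurse on the right subtree first, then the left.
Recursive splits:
  root=23; inorder splits into left=[3, 6, 18, 19, 21], right=[26, 28]
  root=26; inorder splits into left=[], right=[28]
  root=28; inorder splits into left=[], right=[]
  root=18; inorder splits into left=[3, 6], right=[19, 21]
  root=21; inorder splits into left=[19], right=[]
  root=19; inorder splits into left=[], right=[]
  root=6; inorder splits into left=[3], right=[]
  root=3; inorder splits into left=[], right=[]
Reconstructed level-order: [23, 18, 26, 6, 21, 28, 3, 19]


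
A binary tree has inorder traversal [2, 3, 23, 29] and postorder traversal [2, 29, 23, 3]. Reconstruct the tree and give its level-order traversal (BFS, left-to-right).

Inorder:   [2, 3, 23, 29]
Postorder: [2, 29, 23, 3]
Algorithm: postorder visits root last, so walk postorder right-to-left;
each value is the root of the current inorder slice — split it at that
value, recurse on the right subtree first, then the left.
Recursive splits:
  root=3; inorder splits into left=[2], right=[23, 29]
  root=23; inorder splits into left=[], right=[29]
  root=29; inorder splits into left=[], right=[]
  root=2; inorder splits into left=[], right=[]
Reconstructed level-order: [3, 2, 23, 29]


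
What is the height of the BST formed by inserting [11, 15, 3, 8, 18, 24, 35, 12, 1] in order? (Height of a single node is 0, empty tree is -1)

Insertion order: [11, 15, 3, 8, 18, 24, 35, 12, 1]
Tree (level-order array): [11, 3, 15, 1, 8, 12, 18, None, None, None, None, None, None, None, 24, None, 35]
Compute height bottom-up (empty subtree = -1):
  height(1) = 1 + max(-1, -1) = 0
  height(8) = 1 + max(-1, -1) = 0
  height(3) = 1 + max(0, 0) = 1
  height(12) = 1 + max(-1, -1) = 0
  height(35) = 1 + max(-1, -1) = 0
  height(24) = 1 + max(-1, 0) = 1
  height(18) = 1 + max(-1, 1) = 2
  height(15) = 1 + max(0, 2) = 3
  height(11) = 1 + max(1, 3) = 4
Height = 4


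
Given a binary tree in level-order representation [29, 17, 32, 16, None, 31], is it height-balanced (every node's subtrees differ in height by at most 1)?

Tree (level-order array): [29, 17, 32, 16, None, 31]
Definition: a tree is height-balanced if, at every node, |h(left) - h(right)| <= 1 (empty subtree has height -1).
Bottom-up per-node check:
  node 16: h_left=-1, h_right=-1, diff=0 [OK], height=0
  node 17: h_left=0, h_right=-1, diff=1 [OK], height=1
  node 31: h_left=-1, h_right=-1, diff=0 [OK], height=0
  node 32: h_left=0, h_right=-1, diff=1 [OK], height=1
  node 29: h_left=1, h_right=1, diff=0 [OK], height=2
All nodes satisfy the balance condition.
Result: Balanced


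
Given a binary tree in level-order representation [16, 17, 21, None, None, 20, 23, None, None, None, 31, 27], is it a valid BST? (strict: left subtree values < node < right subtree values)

Level-order array: [16, 17, 21, None, None, 20, 23, None, None, None, 31, 27]
Validate using subtree bounds (lo, hi): at each node, require lo < value < hi,
then recurse left with hi=value and right with lo=value.
Preorder trace (stopping at first violation):
  at node 16 with bounds (-inf, +inf): OK
  at node 17 with bounds (-inf, 16): VIOLATION
Node 17 violates its bound: not (-inf < 17 < 16).
Result: Not a valid BST


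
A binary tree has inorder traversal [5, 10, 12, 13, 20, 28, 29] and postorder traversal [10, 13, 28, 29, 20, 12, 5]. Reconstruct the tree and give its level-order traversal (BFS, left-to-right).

Inorder:   [5, 10, 12, 13, 20, 28, 29]
Postorder: [10, 13, 28, 29, 20, 12, 5]
Algorithm: postorder visits root last, so walk postorder right-to-left;
each value is the root of the current inorder slice — split it at that
value, recurse on the right subtree first, then the left.
Recursive splits:
  root=5; inorder splits into left=[], right=[10, 12, 13, 20, 28, 29]
  root=12; inorder splits into left=[10], right=[13, 20, 28, 29]
  root=20; inorder splits into left=[13], right=[28, 29]
  root=29; inorder splits into left=[28], right=[]
  root=28; inorder splits into left=[], right=[]
  root=13; inorder splits into left=[], right=[]
  root=10; inorder splits into left=[], right=[]
Reconstructed level-order: [5, 12, 10, 20, 13, 29, 28]


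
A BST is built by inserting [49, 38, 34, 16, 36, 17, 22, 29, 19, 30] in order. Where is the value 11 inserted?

Starting tree (level order): [49, 38, None, 34, None, 16, 36, None, 17, None, None, None, 22, 19, 29, None, None, None, 30]
Insertion path: 49 -> 38 -> 34 -> 16
Result: insert 11 as left child of 16
Final tree (level order): [49, 38, None, 34, None, 16, 36, 11, 17, None, None, None, None, None, 22, 19, 29, None, None, None, 30]


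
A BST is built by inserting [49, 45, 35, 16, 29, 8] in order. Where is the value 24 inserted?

Starting tree (level order): [49, 45, None, 35, None, 16, None, 8, 29]
Insertion path: 49 -> 45 -> 35 -> 16 -> 29
Result: insert 24 as left child of 29
Final tree (level order): [49, 45, None, 35, None, 16, None, 8, 29, None, None, 24]


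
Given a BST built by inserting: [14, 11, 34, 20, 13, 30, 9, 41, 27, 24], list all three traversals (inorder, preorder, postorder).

Tree insertion order: [14, 11, 34, 20, 13, 30, 9, 41, 27, 24]
Tree (level-order array): [14, 11, 34, 9, 13, 20, 41, None, None, None, None, None, 30, None, None, 27, None, 24]
Inorder (L, root, R): [9, 11, 13, 14, 20, 24, 27, 30, 34, 41]
Preorder (root, L, R): [14, 11, 9, 13, 34, 20, 30, 27, 24, 41]
Postorder (L, R, root): [9, 13, 11, 24, 27, 30, 20, 41, 34, 14]


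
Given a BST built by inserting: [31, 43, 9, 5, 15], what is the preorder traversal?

Tree insertion order: [31, 43, 9, 5, 15]
Tree (level-order array): [31, 9, 43, 5, 15]
Preorder traversal: [31, 9, 5, 15, 43]


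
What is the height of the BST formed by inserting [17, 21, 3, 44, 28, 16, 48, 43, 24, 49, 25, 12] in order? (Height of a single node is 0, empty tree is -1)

Insertion order: [17, 21, 3, 44, 28, 16, 48, 43, 24, 49, 25, 12]
Tree (level-order array): [17, 3, 21, None, 16, None, 44, 12, None, 28, 48, None, None, 24, 43, None, 49, None, 25]
Compute height bottom-up (empty subtree = -1):
  height(12) = 1 + max(-1, -1) = 0
  height(16) = 1 + max(0, -1) = 1
  height(3) = 1 + max(-1, 1) = 2
  height(25) = 1 + max(-1, -1) = 0
  height(24) = 1 + max(-1, 0) = 1
  height(43) = 1 + max(-1, -1) = 0
  height(28) = 1 + max(1, 0) = 2
  height(49) = 1 + max(-1, -1) = 0
  height(48) = 1 + max(-1, 0) = 1
  height(44) = 1 + max(2, 1) = 3
  height(21) = 1 + max(-1, 3) = 4
  height(17) = 1 + max(2, 4) = 5
Height = 5


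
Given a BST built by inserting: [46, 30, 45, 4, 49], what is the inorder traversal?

Tree insertion order: [46, 30, 45, 4, 49]
Tree (level-order array): [46, 30, 49, 4, 45]
Inorder traversal: [4, 30, 45, 46, 49]


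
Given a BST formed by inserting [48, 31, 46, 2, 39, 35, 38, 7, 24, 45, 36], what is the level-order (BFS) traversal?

Tree insertion order: [48, 31, 46, 2, 39, 35, 38, 7, 24, 45, 36]
Tree (level-order array): [48, 31, None, 2, 46, None, 7, 39, None, None, 24, 35, 45, None, None, None, 38, None, None, 36]
BFS from the root, enqueuing left then right child of each popped node:
  queue [48] -> pop 48, enqueue [31], visited so far: [48]
  queue [31] -> pop 31, enqueue [2, 46], visited so far: [48, 31]
  queue [2, 46] -> pop 2, enqueue [7], visited so far: [48, 31, 2]
  queue [46, 7] -> pop 46, enqueue [39], visited so far: [48, 31, 2, 46]
  queue [7, 39] -> pop 7, enqueue [24], visited so far: [48, 31, 2, 46, 7]
  queue [39, 24] -> pop 39, enqueue [35, 45], visited so far: [48, 31, 2, 46, 7, 39]
  queue [24, 35, 45] -> pop 24, enqueue [none], visited so far: [48, 31, 2, 46, 7, 39, 24]
  queue [35, 45] -> pop 35, enqueue [38], visited so far: [48, 31, 2, 46, 7, 39, 24, 35]
  queue [45, 38] -> pop 45, enqueue [none], visited so far: [48, 31, 2, 46, 7, 39, 24, 35, 45]
  queue [38] -> pop 38, enqueue [36], visited so far: [48, 31, 2, 46, 7, 39, 24, 35, 45, 38]
  queue [36] -> pop 36, enqueue [none], visited so far: [48, 31, 2, 46, 7, 39, 24, 35, 45, 38, 36]
Result: [48, 31, 2, 46, 7, 39, 24, 35, 45, 38, 36]


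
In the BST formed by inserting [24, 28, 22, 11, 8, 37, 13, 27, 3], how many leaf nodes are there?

Tree built from: [24, 28, 22, 11, 8, 37, 13, 27, 3]
Tree (level-order array): [24, 22, 28, 11, None, 27, 37, 8, 13, None, None, None, None, 3]
Rule: A leaf has 0 children.
Per-node child counts:
  node 24: 2 child(ren)
  node 22: 1 child(ren)
  node 11: 2 child(ren)
  node 8: 1 child(ren)
  node 3: 0 child(ren)
  node 13: 0 child(ren)
  node 28: 2 child(ren)
  node 27: 0 child(ren)
  node 37: 0 child(ren)
Matching nodes: [3, 13, 27, 37]
Count of leaf nodes: 4


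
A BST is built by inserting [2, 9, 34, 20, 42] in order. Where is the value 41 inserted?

Starting tree (level order): [2, None, 9, None, 34, 20, 42]
Insertion path: 2 -> 9 -> 34 -> 42
Result: insert 41 as left child of 42
Final tree (level order): [2, None, 9, None, 34, 20, 42, None, None, 41]


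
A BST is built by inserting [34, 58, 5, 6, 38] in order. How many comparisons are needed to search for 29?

Search path for 29: 34 -> 5 -> 6
Found: False
Comparisons: 3


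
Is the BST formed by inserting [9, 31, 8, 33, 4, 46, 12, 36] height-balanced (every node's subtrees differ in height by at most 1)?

Tree (level-order array): [9, 8, 31, 4, None, 12, 33, None, None, None, None, None, 46, 36]
Definition: a tree is height-balanced if, at every node, |h(left) - h(right)| <= 1 (empty subtree has height -1).
Bottom-up per-node check:
  node 4: h_left=-1, h_right=-1, diff=0 [OK], height=0
  node 8: h_left=0, h_right=-1, diff=1 [OK], height=1
  node 12: h_left=-1, h_right=-1, diff=0 [OK], height=0
  node 36: h_left=-1, h_right=-1, diff=0 [OK], height=0
  node 46: h_left=0, h_right=-1, diff=1 [OK], height=1
  node 33: h_left=-1, h_right=1, diff=2 [FAIL (|-1-1|=2 > 1)], height=2
  node 31: h_left=0, h_right=2, diff=2 [FAIL (|0-2|=2 > 1)], height=3
  node 9: h_left=1, h_right=3, diff=2 [FAIL (|1-3|=2 > 1)], height=4
Node 33 violates the condition: |-1 - 1| = 2 > 1.
Result: Not balanced


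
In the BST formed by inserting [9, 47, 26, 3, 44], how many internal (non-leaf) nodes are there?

Tree built from: [9, 47, 26, 3, 44]
Tree (level-order array): [9, 3, 47, None, None, 26, None, None, 44]
Rule: An internal node has at least one child.
Per-node child counts:
  node 9: 2 child(ren)
  node 3: 0 child(ren)
  node 47: 1 child(ren)
  node 26: 1 child(ren)
  node 44: 0 child(ren)
Matching nodes: [9, 47, 26]
Count of internal (non-leaf) nodes: 3


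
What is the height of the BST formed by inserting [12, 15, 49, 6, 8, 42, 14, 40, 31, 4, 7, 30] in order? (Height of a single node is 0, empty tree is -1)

Insertion order: [12, 15, 49, 6, 8, 42, 14, 40, 31, 4, 7, 30]
Tree (level-order array): [12, 6, 15, 4, 8, 14, 49, None, None, 7, None, None, None, 42, None, None, None, 40, None, 31, None, 30]
Compute height bottom-up (empty subtree = -1):
  height(4) = 1 + max(-1, -1) = 0
  height(7) = 1 + max(-1, -1) = 0
  height(8) = 1 + max(0, -1) = 1
  height(6) = 1 + max(0, 1) = 2
  height(14) = 1 + max(-1, -1) = 0
  height(30) = 1 + max(-1, -1) = 0
  height(31) = 1 + max(0, -1) = 1
  height(40) = 1 + max(1, -1) = 2
  height(42) = 1 + max(2, -1) = 3
  height(49) = 1 + max(3, -1) = 4
  height(15) = 1 + max(0, 4) = 5
  height(12) = 1 + max(2, 5) = 6
Height = 6


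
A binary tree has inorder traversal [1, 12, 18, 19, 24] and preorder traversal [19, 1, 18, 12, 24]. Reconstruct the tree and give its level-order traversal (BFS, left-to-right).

Inorder:  [1, 12, 18, 19, 24]
Preorder: [19, 1, 18, 12, 24]
Algorithm: preorder visits root first, so consume preorder in order;
for each root, split the current inorder slice at that value into
left-subtree inorder and right-subtree inorder, then recurse.
Recursive splits:
  root=19; inorder splits into left=[1, 12, 18], right=[24]
  root=1; inorder splits into left=[], right=[12, 18]
  root=18; inorder splits into left=[12], right=[]
  root=12; inorder splits into left=[], right=[]
  root=24; inorder splits into left=[], right=[]
Reconstructed level-order: [19, 1, 24, 18, 12]


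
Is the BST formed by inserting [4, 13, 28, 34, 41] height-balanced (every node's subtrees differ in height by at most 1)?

Tree (level-order array): [4, None, 13, None, 28, None, 34, None, 41]
Definition: a tree is height-balanced if, at every node, |h(left) - h(right)| <= 1 (empty subtree has height -1).
Bottom-up per-node check:
  node 41: h_left=-1, h_right=-1, diff=0 [OK], height=0
  node 34: h_left=-1, h_right=0, diff=1 [OK], height=1
  node 28: h_left=-1, h_right=1, diff=2 [FAIL (|-1-1|=2 > 1)], height=2
  node 13: h_left=-1, h_right=2, diff=3 [FAIL (|-1-2|=3 > 1)], height=3
  node 4: h_left=-1, h_right=3, diff=4 [FAIL (|-1-3|=4 > 1)], height=4
Node 28 violates the condition: |-1 - 1| = 2 > 1.
Result: Not balanced


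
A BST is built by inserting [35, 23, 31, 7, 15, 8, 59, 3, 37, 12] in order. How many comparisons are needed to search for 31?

Search path for 31: 35 -> 23 -> 31
Found: True
Comparisons: 3


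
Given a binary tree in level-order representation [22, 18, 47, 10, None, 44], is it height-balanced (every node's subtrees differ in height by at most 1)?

Tree (level-order array): [22, 18, 47, 10, None, 44]
Definition: a tree is height-balanced if, at every node, |h(left) - h(right)| <= 1 (empty subtree has height -1).
Bottom-up per-node check:
  node 10: h_left=-1, h_right=-1, diff=0 [OK], height=0
  node 18: h_left=0, h_right=-1, diff=1 [OK], height=1
  node 44: h_left=-1, h_right=-1, diff=0 [OK], height=0
  node 47: h_left=0, h_right=-1, diff=1 [OK], height=1
  node 22: h_left=1, h_right=1, diff=0 [OK], height=2
All nodes satisfy the balance condition.
Result: Balanced


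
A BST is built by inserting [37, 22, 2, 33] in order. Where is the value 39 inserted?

Starting tree (level order): [37, 22, None, 2, 33]
Insertion path: 37
Result: insert 39 as right child of 37
Final tree (level order): [37, 22, 39, 2, 33]


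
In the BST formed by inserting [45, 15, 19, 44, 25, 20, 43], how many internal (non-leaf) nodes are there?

Tree built from: [45, 15, 19, 44, 25, 20, 43]
Tree (level-order array): [45, 15, None, None, 19, None, 44, 25, None, 20, 43]
Rule: An internal node has at least one child.
Per-node child counts:
  node 45: 1 child(ren)
  node 15: 1 child(ren)
  node 19: 1 child(ren)
  node 44: 1 child(ren)
  node 25: 2 child(ren)
  node 20: 0 child(ren)
  node 43: 0 child(ren)
Matching nodes: [45, 15, 19, 44, 25]
Count of internal (non-leaf) nodes: 5


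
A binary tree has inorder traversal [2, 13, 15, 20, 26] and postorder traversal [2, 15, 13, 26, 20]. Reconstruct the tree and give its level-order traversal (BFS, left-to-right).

Inorder:   [2, 13, 15, 20, 26]
Postorder: [2, 15, 13, 26, 20]
Algorithm: postorder visits root last, so walk postorder right-to-left;
each value is the root of the current inorder slice — split it at that
value, recurse on the right subtree first, then the left.
Recursive splits:
  root=20; inorder splits into left=[2, 13, 15], right=[26]
  root=26; inorder splits into left=[], right=[]
  root=13; inorder splits into left=[2], right=[15]
  root=15; inorder splits into left=[], right=[]
  root=2; inorder splits into left=[], right=[]
Reconstructed level-order: [20, 13, 26, 2, 15]


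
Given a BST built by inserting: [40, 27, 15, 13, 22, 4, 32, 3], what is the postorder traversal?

Tree insertion order: [40, 27, 15, 13, 22, 4, 32, 3]
Tree (level-order array): [40, 27, None, 15, 32, 13, 22, None, None, 4, None, None, None, 3]
Postorder traversal: [3, 4, 13, 22, 15, 32, 27, 40]


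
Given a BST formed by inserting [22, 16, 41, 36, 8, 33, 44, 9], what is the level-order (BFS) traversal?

Tree insertion order: [22, 16, 41, 36, 8, 33, 44, 9]
Tree (level-order array): [22, 16, 41, 8, None, 36, 44, None, 9, 33]
BFS from the root, enqueuing left then right child of each popped node:
  queue [22] -> pop 22, enqueue [16, 41], visited so far: [22]
  queue [16, 41] -> pop 16, enqueue [8], visited so far: [22, 16]
  queue [41, 8] -> pop 41, enqueue [36, 44], visited so far: [22, 16, 41]
  queue [8, 36, 44] -> pop 8, enqueue [9], visited so far: [22, 16, 41, 8]
  queue [36, 44, 9] -> pop 36, enqueue [33], visited so far: [22, 16, 41, 8, 36]
  queue [44, 9, 33] -> pop 44, enqueue [none], visited so far: [22, 16, 41, 8, 36, 44]
  queue [9, 33] -> pop 9, enqueue [none], visited so far: [22, 16, 41, 8, 36, 44, 9]
  queue [33] -> pop 33, enqueue [none], visited so far: [22, 16, 41, 8, 36, 44, 9, 33]
Result: [22, 16, 41, 8, 36, 44, 9, 33]


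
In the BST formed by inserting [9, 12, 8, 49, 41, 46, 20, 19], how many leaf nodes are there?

Tree built from: [9, 12, 8, 49, 41, 46, 20, 19]
Tree (level-order array): [9, 8, 12, None, None, None, 49, 41, None, 20, 46, 19]
Rule: A leaf has 0 children.
Per-node child counts:
  node 9: 2 child(ren)
  node 8: 0 child(ren)
  node 12: 1 child(ren)
  node 49: 1 child(ren)
  node 41: 2 child(ren)
  node 20: 1 child(ren)
  node 19: 0 child(ren)
  node 46: 0 child(ren)
Matching nodes: [8, 19, 46]
Count of leaf nodes: 3


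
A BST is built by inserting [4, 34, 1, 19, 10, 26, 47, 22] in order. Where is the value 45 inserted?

Starting tree (level order): [4, 1, 34, None, None, 19, 47, 10, 26, None, None, None, None, 22]
Insertion path: 4 -> 34 -> 47
Result: insert 45 as left child of 47
Final tree (level order): [4, 1, 34, None, None, 19, 47, 10, 26, 45, None, None, None, 22]


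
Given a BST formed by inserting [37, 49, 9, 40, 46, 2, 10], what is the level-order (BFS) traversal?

Tree insertion order: [37, 49, 9, 40, 46, 2, 10]
Tree (level-order array): [37, 9, 49, 2, 10, 40, None, None, None, None, None, None, 46]
BFS from the root, enqueuing left then right child of each popped node:
  queue [37] -> pop 37, enqueue [9, 49], visited so far: [37]
  queue [9, 49] -> pop 9, enqueue [2, 10], visited so far: [37, 9]
  queue [49, 2, 10] -> pop 49, enqueue [40], visited so far: [37, 9, 49]
  queue [2, 10, 40] -> pop 2, enqueue [none], visited so far: [37, 9, 49, 2]
  queue [10, 40] -> pop 10, enqueue [none], visited so far: [37, 9, 49, 2, 10]
  queue [40] -> pop 40, enqueue [46], visited so far: [37, 9, 49, 2, 10, 40]
  queue [46] -> pop 46, enqueue [none], visited so far: [37, 9, 49, 2, 10, 40, 46]
Result: [37, 9, 49, 2, 10, 40, 46]


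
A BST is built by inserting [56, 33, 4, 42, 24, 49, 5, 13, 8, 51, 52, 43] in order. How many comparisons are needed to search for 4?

Search path for 4: 56 -> 33 -> 4
Found: True
Comparisons: 3


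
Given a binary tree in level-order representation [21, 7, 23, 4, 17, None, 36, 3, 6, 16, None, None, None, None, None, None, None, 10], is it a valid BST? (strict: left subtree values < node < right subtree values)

Level-order array: [21, 7, 23, 4, 17, None, 36, 3, 6, 16, None, None, None, None, None, None, None, 10]
Validate using subtree bounds (lo, hi): at each node, require lo < value < hi,
then recurse left with hi=value and right with lo=value.
Preorder trace (stopping at first violation):
  at node 21 with bounds (-inf, +inf): OK
  at node 7 with bounds (-inf, 21): OK
  at node 4 with bounds (-inf, 7): OK
  at node 3 with bounds (-inf, 4): OK
  at node 6 with bounds (4, 7): OK
  at node 17 with bounds (7, 21): OK
  at node 16 with bounds (7, 17): OK
  at node 10 with bounds (7, 16): OK
  at node 23 with bounds (21, +inf): OK
  at node 36 with bounds (23, +inf): OK
No violation found at any node.
Result: Valid BST


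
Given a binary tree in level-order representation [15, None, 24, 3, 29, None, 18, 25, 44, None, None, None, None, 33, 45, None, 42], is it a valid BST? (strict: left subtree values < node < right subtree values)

Level-order array: [15, None, 24, 3, 29, None, 18, 25, 44, None, None, None, None, 33, 45, None, 42]
Validate using subtree bounds (lo, hi): at each node, require lo < value < hi,
then recurse left with hi=value and right with lo=value.
Preorder trace (stopping at first violation):
  at node 15 with bounds (-inf, +inf): OK
  at node 24 with bounds (15, +inf): OK
  at node 3 with bounds (15, 24): VIOLATION
Node 3 violates its bound: not (15 < 3 < 24).
Result: Not a valid BST


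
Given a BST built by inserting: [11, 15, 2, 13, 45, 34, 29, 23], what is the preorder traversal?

Tree insertion order: [11, 15, 2, 13, 45, 34, 29, 23]
Tree (level-order array): [11, 2, 15, None, None, 13, 45, None, None, 34, None, 29, None, 23]
Preorder traversal: [11, 2, 15, 13, 45, 34, 29, 23]


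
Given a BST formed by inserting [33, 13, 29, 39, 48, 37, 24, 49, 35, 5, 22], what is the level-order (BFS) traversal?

Tree insertion order: [33, 13, 29, 39, 48, 37, 24, 49, 35, 5, 22]
Tree (level-order array): [33, 13, 39, 5, 29, 37, 48, None, None, 24, None, 35, None, None, 49, 22]
BFS from the root, enqueuing left then right child of each popped node:
  queue [33] -> pop 33, enqueue [13, 39], visited so far: [33]
  queue [13, 39] -> pop 13, enqueue [5, 29], visited so far: [33, 13]
  queue [39, 5, 29] -> pop 39, enqueue [37, 48], visited so far: [33, 13, 39]
  queue [5, 29, 37, 48] -> pop 5, enqueue [none], visited so far: [33, 13, 39, 5]
  queue [29, 37, 48] -> pop 29, enqueue [24], visited so far: [33, 13, 39, 5, 29]
  queue [37, 48, 24] -> pop 37, enqueue [35], visited so far: [33, 13, 39, 5, 29, 37]
  queue [48, 24, 35] -> pop 48, enqueue [49], visited so far: [33, 13, 39, 5, 29, 37, 48]
  queue [24, 35, 49] -> pop 24, enqueue [22], visited so far: [33, 13, 39, 5, 29, 37, 48, 24]
  queue [35, 49, 22] -> pop 35, enqueue [none], visited so far: [33, 13, 39, 5, 29, 37, 48, 24, 35]
  queue [49, 22] -> pop 49, enqueue [none], visited so far: [33, 13, 39, 5, 29, 37, 48, 24, 35, 49]
  queue [22] -> pop 22, enqueue [none], visited so far: [33, 13, 39, 5, 29, 37, 48, 24, 35, 49, 22]
Result: [33, 13, 39, 5, 29, 37, 48, 24, 35, 49, 22]


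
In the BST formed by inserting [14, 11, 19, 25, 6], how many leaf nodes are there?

Tree built from: [14, 11, 19, 25, 6]
Tree (level-order array): [14, 11, 19, 6, None, None, 25]
Rule: A leaf has 0 children.
Per-node child counts:
  node 14: 2 child(ren)
  node 11: 1 child(ren)
  node 6: 0 child(ren)
  node 19: 1 child(ren)
  node 25: 0 child(ren)
Matching nodes: [6, 25]
Count of leaf nodes: 2


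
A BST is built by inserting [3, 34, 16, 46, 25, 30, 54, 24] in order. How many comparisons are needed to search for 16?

Search path for 16: 3 -> 34 -> 16
Found: True
Comparisons: 3


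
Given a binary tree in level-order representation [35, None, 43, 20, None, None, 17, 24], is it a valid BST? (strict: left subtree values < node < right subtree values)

Level-order array: [35, None, 43, 20, None, None, 17, 24]
Validate using subtree bounds (lo, hi): at each node, require lo < value < hi,
then recurse left with hi=value and right with lo=value.
Preorder trace (stopping at first violation):
  at node 35 with bounds (-inf, +inf): OK
  at node 43 with bounds (35, +inf): OK
  at node 20 with bounds (35, 43): VIOLATION
Node 20 violates its bound: not (35 < 20 < 43).
Result: Not a valid BST


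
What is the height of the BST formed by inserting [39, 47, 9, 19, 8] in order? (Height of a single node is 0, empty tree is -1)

Insertion order: [39, 47, 9, 19, 8]
Tree (level-order array): [39, 9, 47, 8, 19]
Compute height bottom-up (empty subtree = -1):
  height(8) = 1 + max(-1, -1) = 0
  height(19) = 1 + max(-1, -1) = 0
  height(9) = 1 + max(0, 0) = 1
  height(47) = 1 + max(-1, -1) = 0
  height(39) = 1 + max(1, 0) = 2
Height = 2


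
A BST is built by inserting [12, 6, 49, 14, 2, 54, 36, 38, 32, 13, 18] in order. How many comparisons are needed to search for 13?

Search path for 13: 12 -> 49 -> 14 -> 13
Found: True
Comparisons: 4


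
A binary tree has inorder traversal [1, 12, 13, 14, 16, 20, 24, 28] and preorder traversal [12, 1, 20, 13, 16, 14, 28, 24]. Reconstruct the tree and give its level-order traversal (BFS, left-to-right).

Inorder:  [1, 12, 13, 14, 16, 20, 24, 28]
Preorder: [12, 1, 20, 13, 16, 14, 28, 24]
Algorithm: preorder visits root first, so consume preorder in order;
for each root, split the current inorder slice at that value into
left-subtree inorder and right-subtree inorder, then recurse.
Recursive splits:
  root=12; inorder splits into left=[1], right=[13, 14, 16, 20, 24, 28]
  root=1; inorder splits into left=[], right=[]
  root=20; inorder splits into left=[13, 14, 16], right=[24, 28]
  root=13; inorder splits into left=[], right=[14, 16]
  root=16; inorder splits into left=[14], right=[]
  root=14; inorder splits into left=[], right=[]
  root=28; inorder splits into left=[24], right=[]
  root=24; inorder splits into left=[], right=[]
Reconstructed level-order: [12, 1, 20, 13, 28, 16, 24, 14]


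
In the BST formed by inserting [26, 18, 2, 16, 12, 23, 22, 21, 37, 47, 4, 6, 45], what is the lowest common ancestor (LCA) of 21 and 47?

Tree insertion order: [26, 18, 2, 16, 12, 23, 22, 21, 37, 47, 4, 6, 45]
Tree (level-order array): [26, 18, 37, 2, 23, None, 47, None, 16, 22, None, 45, None, 12, None, 21, None, None, None, 4, None, None, None, None, 6]
In a BST, the LCA of p=21, q=47 is the first node v on the
root-to-leaf path with p <= v <= q (go left if both < v, right if both > v).
Walk from root:
  at 26: 21 <= 26 <= 47, this is the LCA
LCA = 26


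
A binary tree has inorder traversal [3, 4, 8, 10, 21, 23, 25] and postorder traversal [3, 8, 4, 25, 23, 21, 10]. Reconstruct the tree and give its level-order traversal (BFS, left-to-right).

Inorder:   [3, 4, 8, 10, 21, 23, 25]
Postorder: [3, 8, 4, 25, 23, 21, 10]
Algorithm: postorder visits root last, so walk postorder right-to-left;
each value is the root of the current inorder slice — split it at that
value, recurse on the right subtree first, then the left.
Recursive splits:
  root=10; inorder splits into left=[3, 4, 8], right=[21, 23, 25]
  root=21; inorder splits into left=[], right=[23, 25]
  root=23; inorder splits into left=[], right=[25]
  root=25; inorder splits into left=[], right=[]
  root=4; inorder splits into left=[3], right=[8]
  root=8; inorder splits into left=[], right=[]
  root=3; inorder splits into left=[], right=[]
Reconstructed level-order: [10, 4, 21, 3, 8, 23, 25]


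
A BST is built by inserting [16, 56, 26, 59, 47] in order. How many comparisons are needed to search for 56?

Search path for 56: 16 -> 56
Found: True
Comparisons: 2


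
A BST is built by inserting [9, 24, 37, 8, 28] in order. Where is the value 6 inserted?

Starting tree (level order): [9, 8, 24, None, None, None, 37, 28]
Insertion path: 9 -> 8
Result: insert 6 as left child of 8
Final tree (level order): [9, 8, 24, 6, None, None, 37, None, None, 28]


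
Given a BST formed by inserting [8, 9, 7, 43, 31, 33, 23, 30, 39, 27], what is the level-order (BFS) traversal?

Tree insertion order: [8, 9, 7, 43, 31, 33, 23, 30, 39, 27]
Tree (level-order array): [8, 7, 9, None, None, None, 43, 31, None, 23, 33, None, 30, None, 39, 27]
BFS from the root, enqueuing left then right child of each popped node:
  queue [8] -> pop 8, enqueue [7, 9], visited so far: [8]
  queue [7, 9] -> pop 7, enqueue [none], visited so far: [8, 7]
  queue [9] -> pop 9, enqueue [43], visited so far: [8, 7, 9]
  queue [43] -> pop 43, enqueue [31], visited so far: [8, 7, 9, 43]
  queue [31] -> pop 31, enqueue [23, 33], visited so far: [8, 7, 9, 43, 31]
  queue [23, 33] -> pop 23, enqueue [30], visited so far: [8, 7, 9, 43, 31, 23]
  queue [33, 30] -> pop 33, enqueue [39], visited so far: [8, 7, 9, 43, 31, 23, 33]
  queue [30, 39] -> pop 30, enqueue [27], visited so far: [8, 7, 9, 43, 31, 23, 33, 30]
  queue [39, 27] -> pop 39, enqueue [none], visited so far: [8, 7, 9, 43, 31, 23, 33, 30, 39]
  queue [27] -> pop 27, enqueue [none], visited so far: [8, 7, 9, 43, 31, 23, 33, 30, 39, 27]
Result: [8, 7, 9, 43, 31, 23, 33, 30, 39, 27]


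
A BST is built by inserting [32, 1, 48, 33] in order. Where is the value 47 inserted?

Starting tree (level order): [32, 1, 48, None, None, 33]
Insertion path: 32 -> 48 -> 33
Result: insert 47 as right child of 33
Final tree (level order): [32, 1, 48, None, None, 33, None, None, 47]


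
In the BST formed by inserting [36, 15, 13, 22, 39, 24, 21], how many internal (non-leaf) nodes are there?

Tree built from: [36, 15, 13, 22, 39, 24, 21]
Tree (level-order array): [36, 15, 39, 13, 22, None, None, None, None, 21, 24]
Rule: An internal node has at least one child.
Per-node child counts:
  node 36: 2 child(ren)
  node 15: 2 child(ren)
  node 13: 0 child(ren)
  node 22: 2 child(ren)
  node 21: 0 child(ren)
  node 24: 0 child(ren)
  node 39: 0 child(ren)
Matching nodes: [36, 15, 22]
Count of internal (non-leaf) nodes: 3


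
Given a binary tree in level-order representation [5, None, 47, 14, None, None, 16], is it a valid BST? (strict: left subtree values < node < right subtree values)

Level-order array: [5, None, 47, 14, None, None, 16]
Validate using subtree bounds (lo, hi): at each node, require lo < value < hi,
then recurse left with hi=value and right with lo=value.
Preorder trace (stopping at first violation):
  at node 5 with bounds (-inf, +inf): OK
  at node 47 with bounds (5, +inf): OK
  at node 14 with bounds (5, 47): OK
  at node 16 with bounds (14, 47): OK
No violation found at any node.
Result: Valid BST


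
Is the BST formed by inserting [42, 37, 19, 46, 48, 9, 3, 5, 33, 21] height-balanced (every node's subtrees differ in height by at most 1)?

Tree (level-order array): [42, 37, 46, 19, None, None, 48, 9, 33, None, None, 3, None, 21, None, None, 5]
Definition: a tree is height-balanced if, at every node, |h(left) - h(right)| <= 1 (empty subtree has height -1).
Bottom-up per-node check:
  node 5: h_left=-1, h_right=-1, diff=0 [OK], height=0
  node 3: h_left=-1, h_right=0, diff=1 [OK], height=1
  node 9: h_left=1, h_right=-1, diff=2 [FAIL (|1--1|=2 > 1)], height=2
  node 21: h_left=-1, h_right=-1, diff=0 [OK], height=0
  node 33: h_left=0, h_right=-1, diff=1 [OK], height=1
  node 19: h_left=2, h_right=1, diff=1 [OK], height=3
  node 37: h_left=3, h_right=-1, diff=4 [FAIL (|3--1|=4 > 1)], height=4
  node 48: h_left=-1, h_right=-1, diff=0 [OK], height=0
  node 46: h_left=-1, h_right=0, diff=1 [OK], height=1
  node 42: h_left=4, h_right=1, diff=3 [FAIL (|4-1|=3 > 1)], height=5
Node 9 violates the condition: |1 - -1| = 2 > 1.
Result: Not balanced


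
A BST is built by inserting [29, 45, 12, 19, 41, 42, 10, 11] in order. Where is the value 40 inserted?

Starting tree (level order): [29, 12, 45, 10, 19, 41, None, None, 11, None, None, None, 42]
Insertion path: 29 -> 45 -> 41
Result: insert 40 as left child of 41
Final tree (level order): [29, 12, 45, 10, 19, 41, None, None, 11, None, None, 40, 42]


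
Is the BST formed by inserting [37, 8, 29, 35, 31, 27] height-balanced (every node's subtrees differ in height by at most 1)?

Tree (level-order array): [37, 8, None, None, 29, 27, 35, None, None, 31]
Definition: a tree is height-balanced if, at every node, |h(left) - h(right)| <= 1 (empty subtree has height -1).
Bottom-up per-node check:
  node 27: h_left=-1, h_right=-1, diff=0 [OK], height=0
  node 31: h_left=-1, h_right=-1, diff=0 [OK], height=0
  node 35: h_left=0, h_right=-1, diff=1 [OK], height=1
  node 29: h_left=0, h_right=1, diff=1 [OK], height=2
  node 8: h_left=-1, h_right=2, diff=3 [FAIL (|-1-2|=3 > 1)], height=3
  node 37: h_left=3, h_right=-1, diff=4 [FAIL (|3--1|=4 > 1)], height=4
Node 8 violates the condition: |-1 - 2| = 3 > 1.
Result: Not balanced


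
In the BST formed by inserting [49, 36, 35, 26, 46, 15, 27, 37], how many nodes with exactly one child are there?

Tree built from: [49, 36, 35, 26, 46, 15, 27, 37]
Tree (level-order array): [49, 36, None, 35, 46, 26, None, 37, None, 15, 27]
Rule: These are nodes with exactly 1 non-null child.
Per-node child counts:
  node 49: 1 child(ren)
  node 36: 2 child(ren)
  node 35: 1 child(ren)
  node 26: 2 child(ren)
  node 15: 0 child(ren)
  node 27: 0 child(ren)
  node 46: 1 child(ren)
  node 37: 0 child(ren)
Matching nodes: [49, 35, 46]
Count of nodes with exactly one child: 3


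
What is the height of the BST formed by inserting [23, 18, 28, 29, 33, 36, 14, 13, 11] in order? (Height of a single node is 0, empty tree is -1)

Insertion order: [23, 18, 28, 29, 33, 36, 14, 13, 11]
Tree (level-order array): [23, 18, 28, 14, None, None, 29, 13, None, None, 33, 11, None, None, 36]
Compute height bottom-up (empty subtree = -1):
  height(11) = 1 + max(-1, -1) = 0
  height(13) = 1 + max(0, -1) = 1
  height(14) = 1 + max(1, -1) = 2
  height(18) = 1 + max(2, -1) = 3
  height(36) = 1 + max(-1, -1) = 0
  height(33) = 1 + max(-1, 0) = 1
  height(29) = 1 + max(-1, 1) = 2
  height(28) = 1 + max(-1, 2) = 3
  height(23) = 1 + max(3, 3) = 4
Height = 4


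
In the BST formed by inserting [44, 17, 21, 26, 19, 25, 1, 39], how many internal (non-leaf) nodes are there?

Tree built from: [44, 17, 21, 26, 19, 25, 1, 39]
Tree (level-order array): [44, 17, None, 1, 21, None, None, 19, 26, None, None, 25, 39]
Rule: An internal node has at least one child.
Per-node child counts:
  node 44: 1 child(ren)
  node 17: 2 child(ren)
  node 1: 0 child(ren)
  node 21: 2 child(ren)
  node 19: 0 child(ren)
  node 26: 2 child(ren)
  node 25: 0 child(ren)
  node 39: 0 child(ren)
Matching nodes: [44, 17, 21, 26]
Count of internal (non-leaf) nodes: 4


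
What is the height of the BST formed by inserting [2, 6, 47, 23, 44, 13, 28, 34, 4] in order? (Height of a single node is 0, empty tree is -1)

Insertion order: [2, 6, 47, 23, 44, 13, 28, 34, 4]
Tree (level-order array): [2, None, 6, 4, 47, None, None, 23, None, 13, 44, None, None, 28, None, None, 34]
Compute height bottom-up (empty subtree = -1):
  height(4) = 1 + max(-1, -1) = 0
  height(13) = 1 + max(-1, -1) = 0
  height(34) = 1 + max(-1, -1) = 0
  height(28) = 1 + max(-1, 0) = 1
  height(44) = 1 + max(1, -1) = 2
  height(23) = 1 + max(0, 2) = 3
  height(47) = 1 + max(3, -1) = 4
  height(6) = 1 + max(0, 4) = 5
  height(2) = 1 + max(-1, 5) = 6
Height = 6


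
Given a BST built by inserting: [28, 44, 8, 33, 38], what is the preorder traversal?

Tree insertion order: [28, 44, 8, 33, 38]
Tree (level-order array): [28, 8, 44, None, None, 33, None, None, 38]
Preorder traversal: [28, 8, 44, 33, 38]


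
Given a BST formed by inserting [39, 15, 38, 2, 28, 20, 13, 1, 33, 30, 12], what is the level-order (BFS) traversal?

Tree insertion order: [39, 15, 38, 2, 28, 20, 13, 1, 33, 30, 12]
Tree (level-order array): [39, 15, None, 2, 38, 1, 13, 28, None, None, None, 12, None, 20, 33, None, None, None, None, 30]
BFS from the root, enqueuing left then right child of each popped node:
  queue [39] -> pop 39, enqueue [15], visited so far: [39]
  queue [15] -> pop 15, enqueue [2, 38], visited so far: [39, 15]
  queue [2, 38] -> pop 2, enqueue [1, 13], visited so far: [39, 15, 2]
  queue [38, 1, 13] -> pop 38, enqueue [28], visited so far: [39, 15, 2, 38]
  queue [1, 13, 28] -> pop 1, enqueue [none], visited so far: [39, 15, 2, 38, 1]
  queue [13, 28] -> pop 13, enqueue [12], visited so far: [39, 15, 2, 38, 1, 13]
  queue [28, 12] -> pop 28, enqueue [20, 33], visited so far: [39, 15, 2, 38, 1, 13, 28]
  queue [12, 20, 33] -> pop 12, enqueue [none], visited so far: [39, 15, 2, 38, 1, 13, 28, 12]
  queue [20, 33] -> pop 20, enqueue [none], visited so far: [39, 15, 2, 38, 1, 13, 28, 12, 20]
  queue [33] -> pop 33, enqueue [30], visited so far: [39, 15, 2, 38, 1, 13, 28, 12, 20, 33]
  queue [30] -> pop 30, enqueue [none], visited so far: [39, 15, 2, 38, 1, 13, 28, 12, 20, 33, 30]
Result: [39, 15, 2, 38, 1, 13, 28, 12, 20, 33, 30]


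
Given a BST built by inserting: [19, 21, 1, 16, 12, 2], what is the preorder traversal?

Tree insertion order: [19, 21, 1, 16, 12, 2]
Tree (level-order array): [19, 1, 21, None, 16, None, None, 12, None, 2]
Preorder traversal: [19, 1, 16, 12, 2, 21]


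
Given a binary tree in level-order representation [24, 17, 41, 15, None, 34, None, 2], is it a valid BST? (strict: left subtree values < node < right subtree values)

Level-order array: [24, 17, 41, 15, None, 34, None, 2]
Validate using subtree bounds (lo, hi): at each node, require lo < value < hi,
then recurse left with hi=value and right with lo=value.
Preorder trace (stopping at first violation):
  at node 24 with bounds (-inf, +inf): OK
  at node 17 with bounds (-inf, 24): OK
  at node 15 with bounds (-inf, 17): OK
  at node 2 with bounds (-inf, 15): OK
  at node 41 with bounds (24, +inf): OK
  at node 34 with bounds (24, 41): OK
No violation found at any node.
Result: Valid BST


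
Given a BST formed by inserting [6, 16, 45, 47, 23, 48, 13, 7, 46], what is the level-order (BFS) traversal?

Tree insertion order: [6, 16, 45, 47, 23, 48, 13, 7, 46]
Tree (level-order array): [6, None, 16, 13, 45, 7, None, 23, 47, None, None, None, None, 46, 48]
BFS from the root, enqueuing left then right child of each popped node:
  queue [6] -> pop 6, enqueue [16], visited so far: [6]
  queue [16] -> pop 16, enqueue [13, 45], visited so far: [6, 16]
  queue [13, 45] -> pop 13, enqueue [7], visited so far: [6, 16, 13]
  queue [45, 7] -> pop 45, enqueue [23, 47], visited so far: [6, 16, 13, 45]
  queue [7, 23, 47] -> pop 7, enqueue [none], visited so far: [6, 16, 13, 45, 7]
  queue [23, 47] -> pop 23, enqueue [none], visited so far: [6, 16, 13, 45, 7, 23]
  queue [47] -> pop 47, enqueue [46, 48], visited so far: [6, 16, 13, 45, 7, 23, 47]
  queue [46, 48] -> pop 46, enqueue [none], visited so far: [6, 16, 13, 45, 7, 23, 47, 46]
  queue [48] -> pop 48, enqueue [none], visited so far: [6, 16, 13, 45, 7, 23, 47, 46, 48]
Result: [6, 16, 13, 45, 7, 23, 47, 46, 48]
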